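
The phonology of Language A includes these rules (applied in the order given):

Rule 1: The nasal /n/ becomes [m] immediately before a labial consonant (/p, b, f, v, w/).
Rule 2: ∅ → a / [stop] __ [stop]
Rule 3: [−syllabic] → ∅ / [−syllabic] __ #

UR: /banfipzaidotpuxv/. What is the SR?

Rule 1 (nasal place assimilation): /n/ precedes the labial consonant /f/, so it assimilates in place to [m]. /banfipzaidotpuxv/ → bamfipzaidotpuxv.
Rule 2 (stop-cluster a-epenthesis): /t/ and /p/ form a stop–stop cluster, so [a] is inserted between them. /bamfipzaidotpuxv/ → bamfipzaidotapuxv.
Rule 3 (final cluster simplification): /v/ is the second consonant of a word-final cluster /xv/, so it deletes. /bamfipzaidotapuxv/ → bamfipzaidotapux.

bamfipzaidotapux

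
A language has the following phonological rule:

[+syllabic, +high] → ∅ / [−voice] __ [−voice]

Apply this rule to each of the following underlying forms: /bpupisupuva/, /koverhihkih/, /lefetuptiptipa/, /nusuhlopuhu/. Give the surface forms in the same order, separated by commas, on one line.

/bpupisupuva/: /u/ is a high vowel flanked by voiceless consonants /p/ and /p/, so it deletes. /i/ is a high vowel flanked by voiceless consonants /p/ and /s/, so it deletes. /u/ is a high vowel flanked by voiceless consonants /s/ and /p/, so it deletes. → [bppspuva].
/koverhihkih/: /i/ is a high vowel flanked by voiceless consonants /h/ and /h/, so it deletes. /i/ is a high vowel flanked by voiceless consonants /k/ and /h/, so it deletes. → [koverhhkh].
/lefetuptiptipa/: /u/ is a high vowel flanked by voiceless consonants /t/ and /p/, so it deletes. /i/ is a high vowel flanked by voiceless consonants /t/ and /p/, so it deletes. /i/ is a high vowel flanked by voiceless consonants /t/ and /p/, so it deletes. → [lefetptptpa].
/nusuhlopuhu/: /u/ is a high vowel flanked by voiceless consonants /s/ and /h/, so it deletes. /u/ is a high vowel flanked by voiceless consonants /p/ and /h/, so it deletes. → [nushlophu].

bppspuva, koverhhkh, lefetptptpa, nushlophu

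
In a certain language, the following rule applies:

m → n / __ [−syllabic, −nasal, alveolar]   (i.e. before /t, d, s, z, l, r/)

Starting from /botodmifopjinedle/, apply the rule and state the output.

No segment of /botodmifopjinedle/ meets the structural description of the rule, so the form surfaces unchanged.

botodmifopjinedle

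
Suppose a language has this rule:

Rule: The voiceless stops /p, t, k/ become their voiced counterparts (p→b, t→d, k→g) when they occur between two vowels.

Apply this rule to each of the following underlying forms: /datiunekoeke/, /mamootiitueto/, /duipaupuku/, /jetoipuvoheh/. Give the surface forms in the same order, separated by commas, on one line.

dadiunegoege, mamoodiiduedo, duibaubugu, jedoibuvoheh

/datiunekoeke/: /t/ is a voiceless stop between vowels /a/ and /i/, so it voices to [d]. /k/ is a voiceless stop between vowels /e/ and /o/, so it voices to [g]. /k/ is a voiceless stop between vowels /e/ and /e/, so it voices to [g]. → [dadiunegoege].
/mamootiitueto/: /t/ is a voiceless stop between vowels /o/ and /i/, so it voices to [d]. /t/ is a voiceless stop between vowels /i/ and /u/, so it voices to [d]. /t/ is a voiceless stop between vowels /e/ and /o/, so it voices to [d]. → [mamoodiiduedo].
/duipaupuku/: /p/ is a voiceless stop between vowels /i/ and /a/, so it voices to [b]. /p/ is a voiceless stop between vowels /u/ and /u/, so it voices to [b]. /k/ is a voiceless stop between vowels /u/ and /u/, so it voices to [g]. → [duibaubugu].
/jetoipuvoheh/: /t/ is a voiceless stop between vowels /e/ and /o/, so it voices to [d]. /p/ is a voiceless stop between vowels /i/ and /u/, so it voices to [b]. → [jedoibuvoheh].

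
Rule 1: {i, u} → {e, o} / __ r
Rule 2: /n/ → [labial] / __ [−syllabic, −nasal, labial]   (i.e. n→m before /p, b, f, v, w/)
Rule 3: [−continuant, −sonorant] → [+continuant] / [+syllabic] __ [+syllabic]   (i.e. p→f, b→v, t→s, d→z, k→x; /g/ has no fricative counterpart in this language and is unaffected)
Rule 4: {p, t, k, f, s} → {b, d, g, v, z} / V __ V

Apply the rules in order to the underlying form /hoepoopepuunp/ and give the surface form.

Rule 1 (pre-rhotic lowering): no segment meets the environment; /hoepoopepuunp/ is unchanged.
Rule 2 (nasal place assimilation): /n/ precedes the labial consonant /p/, so it assimilates in place to [m]. /hoepoopepuunp/ → hoepoopepuump.
Rule 3 (intervocalic spirantization): /p/ is a stop between vowels /e/ and /o/, so it spirantizes to the fricative [f]. /p/ is a stop between vowels /o/ and /e/, so it spirantizes to the fricative [f]. /p/ is a stop between vowels /e/ and /u/, so it spirantizes to the fricative [f]. /hoepoopepuump/ → hoefoofefuump.
Rule 4 (intervocalic voicing): /f/ is a voiceless obstruent between vowels /e/ and /o/, so it voices to [v]. /f/ is a voiceless obstruent between vowels /o/ and /e/, so it voices to [v]. /f/ is a voiceless obstruent between vowels /e/ and /u/, so it voices to [v]. /hoefoofefuump/ → hoevoovevuump.

hoevoovevuump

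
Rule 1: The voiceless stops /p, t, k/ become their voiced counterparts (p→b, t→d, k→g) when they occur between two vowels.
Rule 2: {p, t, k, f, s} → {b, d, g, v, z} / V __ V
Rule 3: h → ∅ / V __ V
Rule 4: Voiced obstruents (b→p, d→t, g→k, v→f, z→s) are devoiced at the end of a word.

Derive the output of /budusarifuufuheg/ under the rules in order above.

buduzarivuuvuek

Rule 1 (intervocalic voicing): no segment meets the environment; /budusarifuufuheg/ is unchanged.
Rule 2 (intervocalic voicing): /s/ is a voiceless obstruent between vowels /u/ and /a/, so it voices to [z]. /f/ is a voiceless obstruent between vowels /i/ and /u/, so it voices to [v]. /f/ is a voiceless obstruent between vowels /u/ and /u/, so it voices to [v]. /budusarifuufuheg/ → buduzarivuuvuheg.
Rule 3 (intervocalic h-deletion): /h/ occurs between vowels /u/ and /e/, so it deletes. /buduzarivuuvuheg/ → buduzarivuuvueg.
Rule 4 (final devoicing): /g/ is a voiced obstruent in word-final position, so it devoices to [k]. /buduzarivuuvueg/ → buduzarivuuvuek.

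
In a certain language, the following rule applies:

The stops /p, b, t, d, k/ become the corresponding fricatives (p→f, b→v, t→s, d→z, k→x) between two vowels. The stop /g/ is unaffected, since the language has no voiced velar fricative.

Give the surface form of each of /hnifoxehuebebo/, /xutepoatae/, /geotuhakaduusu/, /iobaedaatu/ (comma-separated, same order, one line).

hnifoxehuevevo, xusefoasae, geosuhaxazuusu, iovaezaasu

/hnifoxehuebebo/: /b/ is a stop between vowels /e/ and /e/, so it spirantizes to the fricative [v]. /b/ is a stop between vowels /e/ and /o/, so it spirantizes to the fricative [v]. → [hnifoxehuevevo].
/xutepoatae/: /t/ is a stop between vowels /u/ and /e/, so it spirantizes to the fricative [s]. /p/ is a stop between vowels /e/ and /o/, so it spirantizes to the fricative [f]. /t/ is a stop between vowels /a/ and /a/, so it spirantizes to the fricative [s]. → [xusefoasae].
/geotuhakaduusu/: /t/ is a stop between vowels /o/ and /u/, so it spirantizes to the fricative [s]. /k/ is a stop between vowels /a/ and /a/, so it spirantizes to the fricative [x]. /d/ is a stop between vowels /a/ and /u/, so it spirantizes to the fricative [z]. → [geosuhaxazuusu].
/iobaedaatu/: /b/ is a stop between vowels /o/ and /a/, so it spirantizes to the fricative [v]. /d/ is a stop between vowels /e/ and /a/, so it spirantizes to the fricative [z]. /t/ is a stop between vowels /a/ and /u/, so it spirantizes to the fricative [s]. → [iovaezaasu].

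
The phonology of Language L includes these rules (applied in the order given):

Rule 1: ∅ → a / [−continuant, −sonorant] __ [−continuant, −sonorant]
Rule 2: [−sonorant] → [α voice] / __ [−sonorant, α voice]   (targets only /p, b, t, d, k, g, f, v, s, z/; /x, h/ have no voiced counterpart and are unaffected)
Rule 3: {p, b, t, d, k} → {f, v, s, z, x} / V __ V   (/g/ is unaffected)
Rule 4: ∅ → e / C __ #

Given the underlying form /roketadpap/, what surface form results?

roxesazafape

Rule 1 (stop-cluster a-epenthesis): /d/ and /p/ form a stop–stop cluster, so [a] is inserted between them. /roketadpap/ → roketadapap.
Rule 2 (regressive voicing assimilation): no segment meets the environment; /roketadapap/ is unchanged.
Rule 3 (intervocalic spirantization): /k/ is a stop between vowels /o/ and /e/, so it spirantizes to the fricative [x]. /t/ is a stop between vowels /e/ and /a/, so it spirantizes to the fricative [s]. /d/ is a stop between vowels /a/ and /a/, so it spirantizes to the fricative [z]. /p/ is a stop between vowels /a/ and /a/, so it spirantizes to the fricative [f]. /roketadapap/ → roxesazafap.
Rule 4 (final e-epenthesis): the form ends in the consonant /p/, so [e] is inserted word-finally. /roxesazafap/ → roxesazafape.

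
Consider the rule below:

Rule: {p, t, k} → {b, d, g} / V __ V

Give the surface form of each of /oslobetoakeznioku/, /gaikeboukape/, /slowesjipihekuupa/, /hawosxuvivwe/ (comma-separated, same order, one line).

oslobedoagezniogu, gaigebougabe, slowesjibiheguuba, hawosxuvivwe

/oslobetoakeznioku/: /t/ is a voiceless stop between vowels /e/ and /o/, so it voices to [d]. /k/ is a voiceless stop between vowels /a/ and /e/, so it voices to [g]. /k/ is a voiceless stop between vowels /o/ and /u/, so it voices to [g]. → [oslobedoagezniogu].
/gaikeboukape/: /k/ is a voiceless stop between vowels /i/ and /e/, so it voices to [g]. /k/ is a voiceless stop between vowels /u/ and /a/, so it voices to [g]. /p/ is a voiceless stop between vowels /a/ and /e/, so it voices to [b]. → [gaigebougabe].
/slowesjipihekuupa/: /p/ is a voiceless stop between vowels /i/ and /i/, so it voices to [b]. /k/ is a voiceless stop between vowels /e/ and /u/, so it voices to [g]. /p/ is a voiceless stop between vowels /u/ and /a/, so it voices to [b]. → [slowesjibiheguuba].
/hawosxuvivwe/: the rule's environment is not met; surfaces unchanged as [hawosxuvivwe].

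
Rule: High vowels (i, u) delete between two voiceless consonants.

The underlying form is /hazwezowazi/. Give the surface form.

hazwezowazi

No segment of /hazwezowazi/ meets the structural description of the rule, so the form surfaces unchanged.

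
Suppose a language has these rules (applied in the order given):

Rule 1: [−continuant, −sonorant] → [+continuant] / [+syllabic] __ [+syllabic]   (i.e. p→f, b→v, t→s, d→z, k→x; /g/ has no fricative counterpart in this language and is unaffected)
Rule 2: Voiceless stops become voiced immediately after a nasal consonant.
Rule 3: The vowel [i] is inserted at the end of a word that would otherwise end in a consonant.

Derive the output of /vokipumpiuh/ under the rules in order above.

Rule 1 (intervocalic spirantization): /k/ is a stop between vowels /o/ and /i/, so it spirantizes to the fricative [x]. /p/ is a stop between vowels /i/ and /u/, so it spirantizes to the fricative [f]. /vokipumpiuh/ → voxifumpiuh.
Rule 2 (post-nasal voicing): /p/ is a voiceless stop immediately after the nasal /m/, so it voices to [b]. /voxifumpiuh/ → voxifumbiuh.
Rule 3 (final i-epenthesis): the form ends in the consonant /h/, so [i] is inserted word-finally. /voxifumbiuh/ → voxifumbiuhi.

voxifumbiuhi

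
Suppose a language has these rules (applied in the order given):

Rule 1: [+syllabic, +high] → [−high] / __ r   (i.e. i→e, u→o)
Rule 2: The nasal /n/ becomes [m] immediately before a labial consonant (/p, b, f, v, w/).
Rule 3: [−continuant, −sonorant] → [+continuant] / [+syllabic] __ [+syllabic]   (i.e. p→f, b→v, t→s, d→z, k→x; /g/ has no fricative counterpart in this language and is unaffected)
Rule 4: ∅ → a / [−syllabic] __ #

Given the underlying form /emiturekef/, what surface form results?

Rule 1 (pre-rhotic lowering): /u/ is a high vowel immediately before /r/, so it lowers to [o]. /emiturekef/ → emitorekef.
Rule 2 (nasal place assimilation): no segment meets the environment; /emitorekef/ is unchanged.
Rule 3 (intervocalic spirantization): /t/ is a stop between vowels /i/ and /o/, so it spirantizes to the fricative [s]. /k/ is a stop between vowels /e/ and /e/, so it spirantizes to the fricative [x]. /emitorekef/ → emisorexef.
Rule 4 (final a-epenthesis): the form ends in the consonant /f/, so [a] is inserted word-finally. /emisorexef/ → emisorexefa.

emisorexefa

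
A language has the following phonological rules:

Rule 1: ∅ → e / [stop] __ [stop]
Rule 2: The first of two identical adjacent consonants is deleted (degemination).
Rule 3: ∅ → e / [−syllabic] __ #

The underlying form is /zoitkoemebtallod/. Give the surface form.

Rule 1 (stop-cluster e-epenthesis): /t/ and /k/ form a stop–stop cluster, so [e] is inserted between them. /b/ and /t/ form a stop–stop cluster, so [e] is inserted between them. /zoitkoemebtallod/ → zoitekoemebetallod.
Rule 2 (degemination): /ll/ is a geminate; the first /l/ deletes. /zoitekoemebetallod/ → zoitekoemebetalod.
Rule 3 (final e-epenthesis): the form ends in the consonant /d/, so [e] is inserted word-finally. /zoitekoemebetalod/ → zoitekoemebetalode.

zoitekoemebetalode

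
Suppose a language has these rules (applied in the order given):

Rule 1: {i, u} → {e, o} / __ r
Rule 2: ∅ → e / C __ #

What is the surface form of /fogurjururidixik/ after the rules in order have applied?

fogorjororidixike

Rule 1 (pre-rhotic lowering): /u/ is a high vowel immediately before /r/, so it lowers to [o]. /u/ is a high vowel immediately before /r/, so it lowers to [o]. /u/ is a high vowel immediately before /r/, so it lowers to [o]. /fogurjururidixik/ → fogorjororidixik.
Rule 2 (final e-epenthesis): the form ends in the consonant /k/, so [e] is inserted word-finally. /fogorjororidixik/ → fogorjororidixike.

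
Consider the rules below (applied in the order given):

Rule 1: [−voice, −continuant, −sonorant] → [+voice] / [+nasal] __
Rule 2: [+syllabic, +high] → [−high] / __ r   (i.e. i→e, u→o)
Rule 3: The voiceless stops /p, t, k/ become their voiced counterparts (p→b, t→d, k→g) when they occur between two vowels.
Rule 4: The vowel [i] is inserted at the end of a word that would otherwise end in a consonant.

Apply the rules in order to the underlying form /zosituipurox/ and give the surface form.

Rule 1 (post-nasal voicing): no segment meets the environment; /zosituipurox/ is unchanged.
Rule 2 (pre-rhotic lowering): /u/ is a high vowel immediately before /r/, so it lowers to [o]. /zosituipurox/ → zosituiporox.
Rule 3 (intervocalic voicing): /t/ is a voiceless stop between vowels /i/ and /u/, so it voices to [d]. /p/ is a voiceless stop between vowels /i/ and /o/, so it voices to [b]. /zosituiporox/ → zosiduiborox.
Rule 4 (final i-epenthesis): the form ends in the consonant /x/, so [i] is inserted word-finally. /zosiduiborox/ → zosiduiboroxi.

zosiduiboroxi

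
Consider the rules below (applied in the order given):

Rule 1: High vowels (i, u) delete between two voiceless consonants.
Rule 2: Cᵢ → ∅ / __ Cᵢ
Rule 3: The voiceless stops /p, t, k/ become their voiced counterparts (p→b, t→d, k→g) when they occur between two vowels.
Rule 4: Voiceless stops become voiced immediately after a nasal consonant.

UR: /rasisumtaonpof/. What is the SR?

Rule 1 (high vowel syncope): /i/ is a high vowel flanked by voiceless consonants /s/ and /s/, so it deletes. /rasisumtaonpof/ → rassumtaonpof.
Rule 2 (degemination): /ss/ is a geminate; the first /s/ deletes. /rassumtaonpof/ → rasumtaonpof.
Rule 3 (intervocalic voicing): no segment meets the environment; /rasumtaonpof/ is unchanged.
Rule 4 (post-nasal voicing): /t/ is a voiceless stop immediately after the nasal /m/, so it voices to [d]. /p/ is a voiceless stop immediately after the nasal /n/, so it voices to [b]. /rasumtaonpof/ → rasumdaonbof.

rasumdaonbof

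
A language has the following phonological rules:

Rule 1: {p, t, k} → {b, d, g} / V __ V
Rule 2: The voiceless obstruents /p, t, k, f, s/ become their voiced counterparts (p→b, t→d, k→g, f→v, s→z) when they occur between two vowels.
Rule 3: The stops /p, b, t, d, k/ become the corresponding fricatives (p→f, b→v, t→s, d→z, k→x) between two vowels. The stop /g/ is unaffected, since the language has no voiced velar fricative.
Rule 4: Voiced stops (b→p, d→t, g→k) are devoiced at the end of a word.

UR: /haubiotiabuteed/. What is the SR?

hauvioziavuzeet

Rule 1 (intervocalic voicing): /t/ is a voiceless stop between vowels /o/ and /i/, so it voices to [d]. /t/ is a voiceless stop between vowels /u/ and /e/, so it voices to [d]. /haubiotiabuteed/ → haubiodiabudeed.
Rule 2 (intervocalic voicing): no segment meets the environment; /haubiodiabudeed/ is unchanged.
Rule 3 (intervocalic spirantization): /b/ is a stop between vowels /u/ and /i/, so it spirantizes to the fricative [v]. /d/ is a stop between vowels /o/ and /i/, so it spirantizes to the fricative [z]. /b/ is a stop between vowels /a/ and /u/, so it spirantizes to the fricative [v]. /d/ is a stop between vowels /u/ and /e/, so it spirantizes to the fricative [z]. /haubiodiabudeed/ → hauvioziavuzeed.
Rule 4 (final devoicing): /d/ is a voiced stop in word-final position, so it devoices to [t]. /hauvioziavuzeed/ → hauvioziavuzeet.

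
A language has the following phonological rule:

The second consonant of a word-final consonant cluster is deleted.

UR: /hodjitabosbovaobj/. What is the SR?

/j/ is the second consonant of a word-final cluster /bj/, so it deletes.
Surface form: [hodjitabosbovaob].

hodjitabosbovaob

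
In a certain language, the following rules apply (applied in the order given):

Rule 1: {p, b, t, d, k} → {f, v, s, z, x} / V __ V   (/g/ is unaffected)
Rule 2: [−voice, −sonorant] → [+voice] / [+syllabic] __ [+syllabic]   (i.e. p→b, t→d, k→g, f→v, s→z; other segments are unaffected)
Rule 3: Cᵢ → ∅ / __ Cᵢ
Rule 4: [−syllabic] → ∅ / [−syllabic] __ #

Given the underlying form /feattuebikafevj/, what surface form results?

featuevixavev

Rule 1 (intervocalic spirantization): /b/ is a stop between vowels /e/ and /i/, so it spirantizes to the fricative [v]. /k/ is a stop between vowels /i/ and /a/, so it spirantizes to the fricative [x]. /feattuebikafevj/ → feattuevixafevj.
Rule 2 (intervocalic voicing): /f/ is a voiceless obstruent between vowels /a/ and /e/, so it voices to [v]. /feattuevixafevj/ → feattuevixavevj.
Rule 3 (degemination): /tt/ is a geminate; the first /t/ deletes. /feattuevixavevj/ → featuevixavevj.
Rule 4 (final cluster simplification): /j/ is the second consonant of a word-final cluster /vj/, so it deletes. /featuevixavevj/ → featuevixavev.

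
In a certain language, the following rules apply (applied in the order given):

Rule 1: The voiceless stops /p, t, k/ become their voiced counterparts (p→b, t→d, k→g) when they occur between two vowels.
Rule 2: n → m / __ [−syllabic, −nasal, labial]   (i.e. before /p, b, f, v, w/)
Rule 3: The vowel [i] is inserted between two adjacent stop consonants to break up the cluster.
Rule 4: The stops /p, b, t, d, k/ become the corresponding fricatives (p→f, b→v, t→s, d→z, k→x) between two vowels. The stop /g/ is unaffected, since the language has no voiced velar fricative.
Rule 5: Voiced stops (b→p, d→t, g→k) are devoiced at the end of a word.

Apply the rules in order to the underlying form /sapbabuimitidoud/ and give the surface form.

Rule 1 (intervocalic voicing): /t/ is a voiceless stop between vowels /i/ and /i/, so it voices to [d]. /sapbabuimitidoud/ → sapbabuimididoud.
Rule 2 (nasal place assimilation): no segment meets the environment; /sapbabuimididoud/ is unchanged.
Rule 3 (stop-cluster i-epenthesis): /p/ and /b/ form a stop–stop cluster, so [i] is inserted between them. /sapbabuimididoud/ → sapibabuimididoud.
Rule 4 (intervocalic spirantization): /p/ is a stop between vowels /a/ and /i/, so it spirantizes to the fricative [f]. /b/ is a stop between vowels /i/ and /a/, so it spirantizes to the fricative [v]. /b/ is a stop between vowels /a/ and /u/, so it spirantizes to the fricative [v]. /d/ is a stop between vowels /i/ and /i/, so it spirantizes to the fricative [z]. /d/ is a stop between vowels /i/ and /o/, so it spirantizes to the fricative [z]. /sapibabuimididoud/ → safivavuimizizoud.
Rule 5 (final devoicing): /d/ is a voiced stop in word-final position, so it devoices to [t]. /safivavuimizizoud/ → safivavuimizizout.

safivavuimizizout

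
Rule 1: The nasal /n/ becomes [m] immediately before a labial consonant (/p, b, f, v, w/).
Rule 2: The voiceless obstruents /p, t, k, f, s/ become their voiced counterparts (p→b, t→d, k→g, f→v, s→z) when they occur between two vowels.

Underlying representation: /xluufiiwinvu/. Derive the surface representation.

xluuviiwimvu

Rule 1 (nasal place assimilation): /n/ precedes the labial consonant /v/, so it assimilates in place to [m]. /xluufiiwinvu/ → xluufiiwimvu.
Rule 2 (intervocalic voicing): /f/ is a voiceless obstruent between vowels /u/ and /i/, so it voices to [v]. /xluufiiwimvu/ → xluuviiwimvu.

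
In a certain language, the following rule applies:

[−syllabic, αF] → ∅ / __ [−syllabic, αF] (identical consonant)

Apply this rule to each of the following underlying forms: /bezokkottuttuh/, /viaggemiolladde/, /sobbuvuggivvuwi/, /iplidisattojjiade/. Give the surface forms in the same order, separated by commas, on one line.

/bezokkottuttuh/: /kk/ is a geminate; the first /k/ deletes. /tt/ is a geminate; the first /t/ deletes. /tt/ is a geminate; the first /t/ deletes. → [bezokotutuh].
/viaggemiolladde/: /gg/ is a geminate; the first /g/ deletes. /ll/ is a geminate; the first /l/ deletes. /dd/ is a geminate; the first /d/ deletes. → [viagemiolade].
/sobbuvuggivvuwi/: /bb/ is a geminate; the first /b/ deletes. /gg/ is a geminate; the first /g/ deletes. /vv/ is a geminate; the first /v/ deletes. → [sobuvugivuwi].
/iplidisattojjiade/: /tt/ is a geminate; the first /t/ deletes. /jj/ is a geminate; the first /j/ deletes. → [iplidisatojiade].

bezokotutuh, viagemiolade, sobuvugivuwi, iplidisatojiade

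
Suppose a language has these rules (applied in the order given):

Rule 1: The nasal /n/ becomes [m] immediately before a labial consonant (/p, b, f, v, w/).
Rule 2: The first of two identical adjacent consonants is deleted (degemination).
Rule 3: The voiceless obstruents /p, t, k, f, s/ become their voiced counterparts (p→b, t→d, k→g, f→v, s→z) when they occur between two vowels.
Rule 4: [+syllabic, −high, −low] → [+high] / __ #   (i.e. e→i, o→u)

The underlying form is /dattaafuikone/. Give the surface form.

Rule 1 (nasal place assimilation): no segment meets the environment; /dattaafuikone/ is unchanged.
Rule 2 (degemination): /tt/ is a geminate; the first /t/ deletes. /dattaafuikone/ → dataafuikone.
Rule 3 (intervocalic voicing): /t/ is a voiceless obstruent between vowels /a/ and /a/, so it voices to [d]. /f/ is a voiceless obstruent between vowels /a/ and /u/, so it voices to [v]. /k/ is a voiceless obstruent between vowels /i/ and /o/, so it voices to [g]. /dataafuikone/ → dadaavuigone.
Rule 4 (final vowel raising): /e/ is a mid vowel in word-final position, so it raises to [i]. /dadaavuigone/ → dadaavuigoni.

dadaavuigoni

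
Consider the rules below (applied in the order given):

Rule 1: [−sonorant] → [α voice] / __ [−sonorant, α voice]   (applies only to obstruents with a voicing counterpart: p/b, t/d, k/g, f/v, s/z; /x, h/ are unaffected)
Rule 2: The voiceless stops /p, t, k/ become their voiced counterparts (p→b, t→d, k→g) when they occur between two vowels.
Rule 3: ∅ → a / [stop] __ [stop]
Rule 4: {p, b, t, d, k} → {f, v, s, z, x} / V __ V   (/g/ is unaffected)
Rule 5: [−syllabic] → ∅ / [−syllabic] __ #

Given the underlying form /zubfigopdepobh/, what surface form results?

zupfigovazevop

Rule 1 (regressive voicing assimilation): /b/ precedes the voiceless obstruent /f/, so it devoices to [p] by assimilation. /p/ precedes the voiced obstruent /d/, so it voices to [b] by assimilation. /b/ precedes the voiceless obstruent /h/, so it devoices to [p] by assimilation. /zubfigopdepobh/ → zupfigobdepoph.
Rule 2 (intervocalic voicing): /p/ is a voiceless stop between vowels /e/ and /o/, so it voices to [b]. /zupfigobdepoph/ → zupfigobdeboph.
Rule 3 (stop-cluster a-epenthesis): /b/ and /d/ form a stop–stop cluster, so [a] is inserted between them. /zupfigobdeboph/ → zupfigobadeboph.
Rule 4 (intervocalic spirantization): /b/ is a stop between vowels /o/ and /a/, so it spirantizes to the fricative [v]. /d/ is a stop between vowels /a/ and /e/, so it spirantizes to the fricative [z]. /b/ is a stop between vowels /e/ and /o/, so it spirantizes to the fricative [v]. /zupfigobadeboph/ → zupfigovazevoph.
Rule 5 (final cluster simplification): /h/ is the second consonant of a word-final cluster /ph/, so it deletes. /zupfigovazevoph/ → zupfigovazevop.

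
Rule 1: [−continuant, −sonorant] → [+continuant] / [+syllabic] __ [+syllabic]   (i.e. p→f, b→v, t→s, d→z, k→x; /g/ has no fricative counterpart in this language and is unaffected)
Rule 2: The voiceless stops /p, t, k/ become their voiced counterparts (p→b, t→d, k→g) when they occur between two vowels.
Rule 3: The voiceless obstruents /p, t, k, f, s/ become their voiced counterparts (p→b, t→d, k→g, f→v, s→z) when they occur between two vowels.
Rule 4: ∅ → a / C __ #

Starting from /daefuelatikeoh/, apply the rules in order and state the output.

Rule 1 (intervocalic spirantization): /t/ is a stop between vowels /a/ and /i/, so it spirantizes to the fricative [s]. /k/ is a stop between vowels /i/ and /e/, so it spirantizes to the fricative [x]. /daefuelatikeoh/ → daefuelasixeoh.
Rule 2 (intervocalic voicing): no segment meets the environment; /daefuelasixeoh/ is unchanged.
Rule 3 (intervocalic voicing): /f/ is a voiceless obstruent between vowels /e/ and /u/, so it voices to [v]. /s/ is a voiceless obstruent between vowels /a/ and /i/, so it voices to [z]. /daefuelasixeoh/ → daevuelazixeoh.
Rule 4 (final a-epenthesis): the form ends in the consonant /h/, so [a] is inserted word-finally. /daevuelazixeoh/ → daevuelazixeoha.

daevuelazixeoha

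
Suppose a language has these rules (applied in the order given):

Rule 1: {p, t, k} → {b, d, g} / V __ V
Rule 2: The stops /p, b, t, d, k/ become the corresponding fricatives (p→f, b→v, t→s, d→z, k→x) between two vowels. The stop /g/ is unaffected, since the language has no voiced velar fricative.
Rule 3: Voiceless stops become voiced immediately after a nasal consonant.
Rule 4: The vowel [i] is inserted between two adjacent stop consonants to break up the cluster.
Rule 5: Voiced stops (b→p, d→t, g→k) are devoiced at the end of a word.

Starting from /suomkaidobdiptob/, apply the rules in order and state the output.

Rule 1 (intervocalic voicing): no segment meets the environment; /suomkaidobdiptob/ is unchanged.
Rule 2 (intervocalic spirantization): /d/ is a stop between vowels /i/ and /o/, so it spirantizes to the fricative [z]. /suomkaidobdiptob/ → suomkaizobdiptob.
Rule 3 (post-nasal voicing): /k/ is a voiceless stop immediately after the nasal /m/, so it voices to [g]. /suomkaizobdiptob/ → suomgaizobdiptob.
Rule 4 (stop-cluster i-epenthesis): /b/ and /d/ form a stop–stop cluster, so [i] is inserted between them. /p/ and /t/ form a stop–stop cluster, so [i] is inserted between them. /suomgaizobdiptob/ → suomgaizobidipitob.
Rule 5 (final devoicing): /b/ is a voiced stop in word-final position, so it devoices to [p]. /suomgaizobidipitob/ → suomgaizobidipitop.

suomgaizobidipitop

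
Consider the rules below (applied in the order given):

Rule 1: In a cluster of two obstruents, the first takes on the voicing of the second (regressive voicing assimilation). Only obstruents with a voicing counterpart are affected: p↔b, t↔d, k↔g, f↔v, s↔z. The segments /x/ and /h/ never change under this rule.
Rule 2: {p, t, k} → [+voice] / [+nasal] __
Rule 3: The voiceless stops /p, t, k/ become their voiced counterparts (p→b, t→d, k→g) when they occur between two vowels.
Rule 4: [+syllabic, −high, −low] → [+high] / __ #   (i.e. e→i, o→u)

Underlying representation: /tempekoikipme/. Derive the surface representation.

tembegoigipmi

Rule 1 (regressive voicing assimilation): no segment meets the environment; /tempekoikipme/ is unchanged.
Rule 2 (post-nasal voicing): /p/ is a voiceless stop immediately after the nasal /m/, so it voices to [b]. /tempekoikipme/ → tembekoikipme.
Rule 3 (intervocalic voicing): /k/ is a voiceless stop between vowels /e/ and /o/, so it voices to [g]. /k/ is a voiceless stop between vowels /i/ and /i/, so it voices to [g]. /tembekoikipme/ → tembegoigipme.
Rule 4 (final vowel raising): /e/ is a mid vowel in word-final position, so it raises to [i]. /tembegoigipme/ → tembegoigipmi.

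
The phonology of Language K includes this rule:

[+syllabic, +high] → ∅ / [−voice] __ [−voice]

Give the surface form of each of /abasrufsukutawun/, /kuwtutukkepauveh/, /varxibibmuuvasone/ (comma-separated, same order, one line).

/abasrufsukutawun/: /u/ is a high vowel flanked by voiceless consonants /s/ and /k/, so it deletes. /u/ is a high vowel flanked by voiceless consonants /k/ and /t/, so it deletes. → [abasrufsktawun].
/kuwtutukkepauveh/: /u/ is a high vowel flanked by voiceless consonants /t/ and /t/, so it deletes. /u/ is a high vowel flanked by voiceless consonants /t/ and /k/, so it deletes. → [kuwttkkepauveh].
/varxibibmuuvasone/: the rule's environment is not met; surfaces unchanged as [varxibibmuuvasone].

abasrufsktawun, kuwttkkepauveh, varxibibmuuvasone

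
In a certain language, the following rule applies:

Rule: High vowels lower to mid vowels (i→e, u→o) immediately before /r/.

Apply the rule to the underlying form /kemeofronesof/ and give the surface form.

kemeofronesof

No segment of /kemeofronesof/ meets the structural description of the rule, so the form surfaces unchanged.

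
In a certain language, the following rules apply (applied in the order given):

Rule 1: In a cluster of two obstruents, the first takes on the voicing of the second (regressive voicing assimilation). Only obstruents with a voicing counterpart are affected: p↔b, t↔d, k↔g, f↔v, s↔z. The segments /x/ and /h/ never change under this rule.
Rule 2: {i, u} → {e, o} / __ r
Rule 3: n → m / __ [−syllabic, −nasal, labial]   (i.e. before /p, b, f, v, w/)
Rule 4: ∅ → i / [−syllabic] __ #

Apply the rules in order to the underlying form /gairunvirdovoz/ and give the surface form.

gaerumverdovozi

Rule 1 (regressive voicing assimilation): no segment meets the environment; /gairunvirdovoz/ is unchanged.
Rule 2 (pre-rhotic lowering): /i/ is a high vowel immediately before /r/, so it lowers to [e]. /i/ is a high vowel immediately before /r/, so it lowers to [e]. /gairunvirdovoz/ → gaerunverdovoz.
Rule 3 (nasal place assimilation): /n/ precedes the labial consonant /v/, so it assimilates in place to [m]. /gaerunverdovoz/ → gaerumverdovoz.
Rule 4 (final i-epenthesis): the form ends in the consonant /z/, so [i] is inserted word-finally. /gaerumverdovoz/ → gaerumverdovozi.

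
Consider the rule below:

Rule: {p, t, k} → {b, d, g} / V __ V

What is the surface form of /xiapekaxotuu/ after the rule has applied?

xiabegaxoduu

/p/ is a voiceless stop between vowels /a/ and /e/, so it voices to [b].
/k/ is a voiceless stop between vowels /e/ and /a/, so it voices to [g].
/t/ is a voiceless stop between vowels /o/ and /u/, so it voices to [d].
Surface form: [xiabegaxoduu].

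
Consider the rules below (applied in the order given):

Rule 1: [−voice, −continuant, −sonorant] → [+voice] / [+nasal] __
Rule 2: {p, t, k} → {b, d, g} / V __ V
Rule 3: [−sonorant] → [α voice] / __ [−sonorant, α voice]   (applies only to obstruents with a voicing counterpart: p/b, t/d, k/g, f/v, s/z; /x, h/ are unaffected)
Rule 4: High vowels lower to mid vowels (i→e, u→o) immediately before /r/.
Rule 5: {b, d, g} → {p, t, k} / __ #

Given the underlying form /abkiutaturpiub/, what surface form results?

apkiudadorpiup

Rule 1 (post-nasal voicing): no segment meets the environment; /abkiutaturpiub/ is unchanged.
Rule 2 (intervocalic voicing): /t/ is a voiceless stop between vowels /u/ and /a/, so it voices to [d]. /t/ is a voiceless stop between vowels /a/ and /u/, so it voices to [d]. /abkiutaturpiub/ → abkiudadurpiub.
Rule 3 (regressive voicing assimilation): /b/ precedes the voiceless obstruent /k/, so it devoices to [p] by assimilation. /abkiudadurpiub/ → apkiudadurpiub.
Rule 4 (pre-rhotic lowering): /u/ is a high vowel immediately before /r/, so it lowers to [o]. /apkiudadurpiub/ → apkiudadorpiub.
Rule 5 (final devoicing): /b/ is a voiced stop in word-final position, so it devoices to [p]. /apkiudadorpiub/ → apkiudadorpiup.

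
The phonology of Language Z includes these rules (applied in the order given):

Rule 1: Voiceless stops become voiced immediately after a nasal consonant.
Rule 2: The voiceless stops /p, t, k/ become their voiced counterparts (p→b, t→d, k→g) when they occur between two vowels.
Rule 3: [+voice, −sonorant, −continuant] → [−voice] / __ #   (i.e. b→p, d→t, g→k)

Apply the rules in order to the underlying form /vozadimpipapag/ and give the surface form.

Rule 1 (post-nasal voicing): /p/ is a voiceless stop immediately after the nasal /m/, so it voices to [b]. /vozadimpipapag/ → vozadimbipapag.
Rule 2 (intervocalic voicing): /p/ is a voiceless stop between vowels /i/ and /a/, so it voices to [b]. /p/ is a voiceless stop between vowels /a/ and /a/, so it voices to [b]. /vozadimbipapag/ → vozadimbibabag.
Rule 3 (final devoicing): /g/ is a voiced stop in word-final position, so it devoices to [k]. /vozadimbibabag/ → vozadimbibabak.

vozadimbibabak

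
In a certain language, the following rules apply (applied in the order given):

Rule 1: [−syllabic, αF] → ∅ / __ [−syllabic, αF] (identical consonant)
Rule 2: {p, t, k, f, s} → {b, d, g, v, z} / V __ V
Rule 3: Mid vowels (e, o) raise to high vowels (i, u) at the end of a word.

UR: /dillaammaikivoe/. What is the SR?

dilaamaigivoi

Rule 1 (degemination): /ll/ is a geminate; the first /l/ deletes. /mm/ is a geminate; the first /m/ deletes. /dillaammaikivoe/ → dilaamaikivoe.
Rule 2 (intervocalic voicing): /k/ is a voiceless obstruent between vowels /i/ and /i/, so it voices to [g]. /dilaamaikivoe/ → dilaamaigivoe.
Rule 3 (final vowel raising): /e/ is a mid vowel in word-final position, so it raises to [i]. /dilaamaigivoe/ → dilaamaigivoi.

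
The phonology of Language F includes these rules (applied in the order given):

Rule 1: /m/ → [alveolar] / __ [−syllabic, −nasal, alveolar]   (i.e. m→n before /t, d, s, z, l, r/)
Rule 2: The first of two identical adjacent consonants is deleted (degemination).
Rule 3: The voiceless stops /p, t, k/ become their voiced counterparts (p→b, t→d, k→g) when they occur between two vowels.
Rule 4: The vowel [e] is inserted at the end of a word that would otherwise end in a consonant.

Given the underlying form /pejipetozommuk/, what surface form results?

pejibedozomuke

Rule 1 (nasal place assimilation): no segment meets the environment; /pejipetozommuk/ is unchanged.
Rule 2 (degemination): /mm/ is a geminate; the first /m/ deletes. /pejipetozommuk/ → pejipetozomuk.
Rule 3 (intervocalic voicing): /p/ is a voiceless stop between vowels /i/ and /e/, so it voices to [b]. /t/ is a voiceless stop between vowels /e/ and /o/, so it voices to [d]. /pejipetozomuk/ → pejibedozomuk.
Rule 4 (final e-epenthesis): the form ends in the consonant /k/, so [e] is inserted word-finally. /pejibedozomuk/ → pejibedozomuke.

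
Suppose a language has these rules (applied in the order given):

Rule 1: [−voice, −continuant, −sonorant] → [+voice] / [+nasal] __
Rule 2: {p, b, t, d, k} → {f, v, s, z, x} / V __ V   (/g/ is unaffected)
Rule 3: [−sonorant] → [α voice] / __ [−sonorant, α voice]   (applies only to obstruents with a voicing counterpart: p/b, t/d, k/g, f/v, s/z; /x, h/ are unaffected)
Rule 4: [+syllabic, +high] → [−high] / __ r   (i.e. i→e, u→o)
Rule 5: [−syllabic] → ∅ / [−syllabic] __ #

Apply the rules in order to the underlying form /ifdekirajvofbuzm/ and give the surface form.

Rule 1 (post-nasal voicing): no segment meets the environment; /ifdekirajvofbuzm/ is unchanged.
Rule 2 (intervocalic spirantization): /k/ is a stop between vowels /e/ and /i/, so it spirantizes to the fricative [x]. /ifdekirajvofbuzm/ → ifdexirajvofbuzm.
Rule 3 (regressive voicing assimilation): /f/ precedes the voiced obstruent /d/, so it voices to [v] by assimilation. /f/ precedes the voiced obstruent /b/, so it voices to [v] by assimilation. /ifdexirajvofbuzm/ → ivdexirajvovbuzm.
Rule 4 (pre-rhotic lowering): /i/ is a high vowel immediately before /r/, so it lowers to [e]. /ivdexirajvovbuzm/ → ivdexerajvovbuzm.
Rule 5 (final cluster simplification): /m/ is the second consonant of a word-final cluster /zm/, so it deletes. /ivdexerajvovbuzm/ → ivdexerajvovbuz.

ivdexerajvovbuz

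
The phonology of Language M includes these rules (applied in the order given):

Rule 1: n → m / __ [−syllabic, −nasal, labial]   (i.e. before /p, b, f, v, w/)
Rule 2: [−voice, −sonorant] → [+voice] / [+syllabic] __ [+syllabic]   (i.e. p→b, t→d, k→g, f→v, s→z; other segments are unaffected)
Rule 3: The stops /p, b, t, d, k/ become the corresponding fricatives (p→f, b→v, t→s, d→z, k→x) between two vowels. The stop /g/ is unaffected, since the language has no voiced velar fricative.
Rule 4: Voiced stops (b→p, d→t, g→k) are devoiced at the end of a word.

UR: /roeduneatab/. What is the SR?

roezuneazap

Rule 1 (nasal place assimilation): no segment meets the environment; /roeduneatab/ is unchanged.
Rule 2 (intervocalic voicing): /t/ is a voiceless obstruent between vowels /a/ and /a/, so it voices to [d]. /roeduneatab/ → roeduneadab.
Rule 3 (intervocalic spirantization): /d/ is a stop between vowels /e/ and /u/, so it spirantizes to the fricative [z]. /d/ is a stop between vowels /a/ and /a/, so it spirantizes to the fricative [z]. /roeduneadab/ → roezuneazab.
Rule 4 (final devoicing): /b/ is a voiced stop in word-final position, so it devoices to [p]. /roezuneazab/ → roezuneazap.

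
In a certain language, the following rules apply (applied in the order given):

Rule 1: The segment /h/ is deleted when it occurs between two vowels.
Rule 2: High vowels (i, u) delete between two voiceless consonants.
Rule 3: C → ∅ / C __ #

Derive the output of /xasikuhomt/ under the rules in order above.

Rule 1 (intervocalic h-deletion): /h/ occurs between vowels /u/ and /o/, so it deletes. /xasikuhomt/ → xasikuomt.
Rule 2 (high vowel syncope): /i/ is a high vowel flanked by voiceless consonants /s/ and /k/, so it deletes. /xasikuomt/ → xaskuomt.
Rule 3 (final cluster simplification): /t/ is the second consonant of a word-final cluster /mt/, so it deletes. /xaskuomt/ → xaskuom.

xaskuom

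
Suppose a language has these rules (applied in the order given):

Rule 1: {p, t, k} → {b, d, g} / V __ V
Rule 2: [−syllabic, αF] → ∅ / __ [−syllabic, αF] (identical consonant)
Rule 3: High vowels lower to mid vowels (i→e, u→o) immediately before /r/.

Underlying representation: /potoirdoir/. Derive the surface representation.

Rule 1 (intervocalic voicing): /t/ is a voiceless stop between vowels /o/ and /o/, so it voices to [d]. /potoirdoir/ → podoirdoir.
Rule 2 (degemination): no segment meets the environment; /podoirdoir/ is unchanged.
Rule 3 (pre-rhotic lowering): /i/ is a high vowel immediately before /r/, so it lowers to [e]. /i/ is a high vowel immediately before /r/, so it lowers to [e]. /podoirdoir/ → podoerdoer.

podoerdoer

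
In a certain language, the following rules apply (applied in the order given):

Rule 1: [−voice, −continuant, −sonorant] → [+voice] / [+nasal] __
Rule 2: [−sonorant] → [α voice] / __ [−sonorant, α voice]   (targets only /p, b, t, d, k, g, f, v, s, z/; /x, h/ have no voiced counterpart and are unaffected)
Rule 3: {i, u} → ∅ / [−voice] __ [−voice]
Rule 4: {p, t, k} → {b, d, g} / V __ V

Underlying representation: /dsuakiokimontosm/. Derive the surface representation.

tsuagiogimondosm

Rule 1 (post-nasal voicing): /t/ is a voiceless stop immediately after the nasal /n/, so it voices to [d]. /dsuakiokimontosm/ → dsuakiokimondosm.
Rule 2 (regressive voicing assimilation): /d/ precedes the voiceless obstruent /s/, so it devoices to [t] by assimilation. /dsuakiokimondosm/ → tsuakiokimondosm.
Rule 3 (high vowel syncope): no segment meets the environment; /tsuakiokimondosm/ is unchanged.
Rule 4 (intervocalic voicing): /k/ is a voiceless stop between vowels /a/ and /i/, so it voices to [g]. /k/ is a voiceless stop between vowels /o/ and /i/, so it voices to [g]. /tsuakiokimondosm/ → tsuagiogimondosm.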